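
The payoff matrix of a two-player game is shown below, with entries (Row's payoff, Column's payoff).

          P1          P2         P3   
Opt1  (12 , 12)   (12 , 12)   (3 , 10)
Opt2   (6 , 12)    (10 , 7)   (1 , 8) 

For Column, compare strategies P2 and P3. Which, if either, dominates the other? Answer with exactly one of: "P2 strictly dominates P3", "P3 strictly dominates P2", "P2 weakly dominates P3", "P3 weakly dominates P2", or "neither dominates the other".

neither dominates the other

P2's payoffs vs P3's, by Row's action — Opt1: 12>10, Opt2: 7<8.
P2 does better at Opt1 but worse at Opt2; neither strategy dominates the other.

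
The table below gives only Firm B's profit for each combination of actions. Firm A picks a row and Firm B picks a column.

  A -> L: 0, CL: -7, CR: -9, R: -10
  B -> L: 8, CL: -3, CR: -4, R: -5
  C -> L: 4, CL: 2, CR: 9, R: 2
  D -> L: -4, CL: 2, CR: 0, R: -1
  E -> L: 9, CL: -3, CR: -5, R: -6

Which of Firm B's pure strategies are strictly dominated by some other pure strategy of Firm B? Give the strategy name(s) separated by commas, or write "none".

L: no other strategy beats it everywhere (CL at A (0>-7); CR at A (0>-9); R at A (0>-10)).
CL is not dominated — it holds its own against L at D (2>-4); CR at A (-7>-9); R at A (-7>-10).
CR: no other strategy beats it everywhere (L at C (9>4); CL at C (9>2); R at A (-9>-10)).
R: dominated, since CR does at least as well everywhere (A: -9>-10, B: -4>-5, C: 9>2, D: 0>-1, E: -5>-6).

R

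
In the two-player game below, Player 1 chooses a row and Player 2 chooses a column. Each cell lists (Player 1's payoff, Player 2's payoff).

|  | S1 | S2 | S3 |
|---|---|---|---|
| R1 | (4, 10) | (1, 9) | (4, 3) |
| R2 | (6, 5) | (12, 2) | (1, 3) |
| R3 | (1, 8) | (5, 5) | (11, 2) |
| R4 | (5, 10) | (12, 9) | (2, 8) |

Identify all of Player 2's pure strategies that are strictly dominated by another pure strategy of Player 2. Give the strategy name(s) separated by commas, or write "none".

S2, S3

Nothing dominates S1: S2 at R1 (10>9); S3 at R1 (10>3).
S1 strictly dominates S2 — R1: 10>9, R2: 5>2, R3: 8>5, R4: 10>9.
S3: dominated, since S1 does at least as well everywhere (R1: 10>3, R2: 5>3, R3: 8>2, R4: 10>8).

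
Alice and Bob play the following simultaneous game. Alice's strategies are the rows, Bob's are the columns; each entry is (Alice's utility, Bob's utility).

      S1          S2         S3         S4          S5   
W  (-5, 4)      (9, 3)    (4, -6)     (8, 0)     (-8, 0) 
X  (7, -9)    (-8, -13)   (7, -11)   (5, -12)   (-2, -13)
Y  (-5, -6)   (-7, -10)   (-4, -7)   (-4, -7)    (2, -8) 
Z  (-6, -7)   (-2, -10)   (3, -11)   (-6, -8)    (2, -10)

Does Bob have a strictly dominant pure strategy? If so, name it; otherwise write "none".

S1

S1 vs S2: W: 4>3, X: -9>-13, Y: -6>-10, Z: -7>-10.
S1 vs S3: W: 4>-6, X: -9>-11, Y: -6>-7, Z: -7>-11.
S1 vs S4: W: 4>0, X: -9>-12, Y: -6>-7, Z: -7>-8.
S1 vs S5: W: 4>0, X: -9>-13, Y: -6>-8, Z: -7>-10.
S1 strictly beats every other strategy against every opponent action, so it is strictly dominant.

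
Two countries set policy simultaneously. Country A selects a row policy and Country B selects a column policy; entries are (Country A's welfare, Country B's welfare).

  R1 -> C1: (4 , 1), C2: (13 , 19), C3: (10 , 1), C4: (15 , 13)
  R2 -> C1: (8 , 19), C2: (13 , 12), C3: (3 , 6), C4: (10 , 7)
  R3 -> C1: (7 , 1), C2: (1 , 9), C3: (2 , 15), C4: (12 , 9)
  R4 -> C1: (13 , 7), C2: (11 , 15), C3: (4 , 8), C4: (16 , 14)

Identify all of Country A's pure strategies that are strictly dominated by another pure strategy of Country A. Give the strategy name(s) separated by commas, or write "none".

R3

R1 is not dominated — it holds its own against R2 at C2 (13=13); R3 at C2 (13>1); R4 at C2 (13>11).
R2: no other strategy beats it everywhere (R1 at C1 (8>4); R3 at C1 (8>7); R4 at C2 (13>11)).
R3 is strictly dominated by R4 (C1: 13>7, C2: 11>1, C3: 4>2, C4: 16>12).
R4 is not dominated — it holds its own against R1 at C1 (13>4); R2 at C1 (13>8); R3 at C1 (13>7).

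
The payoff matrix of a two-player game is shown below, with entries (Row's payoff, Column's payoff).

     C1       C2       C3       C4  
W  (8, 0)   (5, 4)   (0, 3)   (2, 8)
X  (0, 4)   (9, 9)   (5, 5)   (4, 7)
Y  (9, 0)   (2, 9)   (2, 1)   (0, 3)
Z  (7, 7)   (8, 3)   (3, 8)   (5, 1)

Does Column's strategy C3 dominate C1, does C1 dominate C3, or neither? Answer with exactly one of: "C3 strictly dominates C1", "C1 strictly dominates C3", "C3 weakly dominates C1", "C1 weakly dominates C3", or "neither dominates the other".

Compare C3 to C1 across every action of Row: W: 3>0, X: 5>4, Y: 1>0, Z: 8>7.
C3 gives a strictly higher payoff against every action of Row, so C3 strictly dominates C1.

C3 strictly dominates C1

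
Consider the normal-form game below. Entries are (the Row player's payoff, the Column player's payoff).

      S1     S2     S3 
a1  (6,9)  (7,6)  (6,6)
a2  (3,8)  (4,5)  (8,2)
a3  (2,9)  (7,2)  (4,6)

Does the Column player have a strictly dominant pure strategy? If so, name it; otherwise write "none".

S1 vs S2: a1: 9>6, a2: 8>5, a3: 9>2.
S1 vs S3: a1: 9>6, a2: 8>2, a3: 9>6.
S1 strictly beats every other strategy against every opponent action, so it is strictly dominant.

S1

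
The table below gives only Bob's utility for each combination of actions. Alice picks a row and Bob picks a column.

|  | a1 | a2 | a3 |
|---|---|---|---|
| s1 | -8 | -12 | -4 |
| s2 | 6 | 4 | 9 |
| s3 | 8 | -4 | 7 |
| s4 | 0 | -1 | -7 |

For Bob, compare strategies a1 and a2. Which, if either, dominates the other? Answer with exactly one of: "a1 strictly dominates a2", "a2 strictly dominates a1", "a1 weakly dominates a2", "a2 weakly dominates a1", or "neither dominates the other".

a1 strictly dominates a2

Compare a1 to a2 across each opponent action: s1: -8>-12, s2: 6>4, s3: 8>-4, s4: 0>-1.
Every comparison favours a1, so a1 strictly dominates a2.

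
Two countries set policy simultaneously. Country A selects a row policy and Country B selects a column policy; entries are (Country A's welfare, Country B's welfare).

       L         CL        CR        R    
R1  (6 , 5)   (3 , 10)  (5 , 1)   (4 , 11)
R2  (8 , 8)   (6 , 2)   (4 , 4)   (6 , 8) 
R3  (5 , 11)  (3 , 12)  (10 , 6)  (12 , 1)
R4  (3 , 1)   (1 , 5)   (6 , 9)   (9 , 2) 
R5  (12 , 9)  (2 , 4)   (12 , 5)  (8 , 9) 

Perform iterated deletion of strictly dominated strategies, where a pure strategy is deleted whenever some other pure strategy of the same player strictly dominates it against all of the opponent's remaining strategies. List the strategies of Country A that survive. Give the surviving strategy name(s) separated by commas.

R2, R3, R5

For Country A, R3 strictly dominates R4 on the remaining columns (L: 5>3, CL: 3>1, CR: 10>6, R: 12>9); eliminate R4.
Country B's strategy CR is strictly dominated by L (R1: 5>1, R2: 8>4, R3: 11>6, R5: 9>5) and is removed.
Row R1 is eliminated: R2 beats it against every remaining column (L: 8>6, CL: 6>3, R: 6>4).
Among the remaining strategies, none is strictly dominated by another pure strategy of the same player, so the elimination stops.
Surviving strategies — Country A: {R2, R3, R5}; Country B: {L, CL, R}.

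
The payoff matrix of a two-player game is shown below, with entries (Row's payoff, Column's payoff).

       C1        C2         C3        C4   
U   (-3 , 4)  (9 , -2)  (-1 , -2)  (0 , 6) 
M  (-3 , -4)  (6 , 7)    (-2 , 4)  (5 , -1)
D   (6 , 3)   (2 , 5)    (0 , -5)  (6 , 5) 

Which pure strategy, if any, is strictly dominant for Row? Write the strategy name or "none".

U fails to dominate M at C1 (-3=-3).
M fails to dominate U at C1 (-3=-3).
D fails to dominate U at C2 (2<9).
No single strategy dominates all the others.

none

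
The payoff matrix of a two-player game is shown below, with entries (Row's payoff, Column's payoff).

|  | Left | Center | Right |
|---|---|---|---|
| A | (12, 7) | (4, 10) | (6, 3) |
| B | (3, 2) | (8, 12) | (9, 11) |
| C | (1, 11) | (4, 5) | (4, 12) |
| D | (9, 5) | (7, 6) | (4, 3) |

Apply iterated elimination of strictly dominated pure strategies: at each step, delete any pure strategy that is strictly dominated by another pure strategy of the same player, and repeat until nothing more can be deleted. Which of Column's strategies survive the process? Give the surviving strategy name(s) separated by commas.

Row's strategy C is strictly dominated by B (Left: 3>1, Center: 8>4, Right: 9>4) and is removed.
Column's strategy Left is strictly dominated by Center (A: 10>7, B: 12>2, D: 6>5) and is removed.
Row's strategy A is strictly dominated by B (Center: 8>4, Right: 9>6) and is removed.
Row's strategy D is strictly dominated by B (Center: 8>7, Right: 9>4) and is removed.
For Column, Center strictly dominates Right on the remaining rows (B: 12>11); eliminate Right.
Among the remaining strategies, none is strictly dominated by another pure strategy of the same player, so the elimination stops.
Surviving strategies — Row: {B}; Column: {Center}.

Center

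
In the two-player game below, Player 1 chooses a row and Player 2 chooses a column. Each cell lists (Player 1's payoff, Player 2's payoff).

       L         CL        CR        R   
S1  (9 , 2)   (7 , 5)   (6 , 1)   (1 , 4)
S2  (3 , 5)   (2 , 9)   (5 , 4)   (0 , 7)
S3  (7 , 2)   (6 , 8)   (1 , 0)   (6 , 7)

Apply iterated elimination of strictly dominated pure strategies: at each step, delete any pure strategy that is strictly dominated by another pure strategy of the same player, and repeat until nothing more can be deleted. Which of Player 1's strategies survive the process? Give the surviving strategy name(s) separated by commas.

Row S2 is eliminated: S1 beats it against every remaining column (L: 9>3, CL: 7>2, CR: 6>5, R: 1>0).
For Player 2, CL strictly dominates L on the remaining rows (S1: 5>2, S3: 8>2); eliminate L.
For Player 2, CL strictly dominates CR on the remaining rows (S1: 5>1, S3: 8>0); eliminate CR.
Column R is eliminated: CL beats it against every remaining row (S1: 5>4, S3: 8>7).
Row S3 is eliminated: S1 beats it against every remaining column (CL: 7>6).
Among the remaining strategies, none is strictly dominated by another pure strategy of the same player, so the elimination stops.
Surviving strategies — Player 1: {S1}; Player 2: {CL}.

S1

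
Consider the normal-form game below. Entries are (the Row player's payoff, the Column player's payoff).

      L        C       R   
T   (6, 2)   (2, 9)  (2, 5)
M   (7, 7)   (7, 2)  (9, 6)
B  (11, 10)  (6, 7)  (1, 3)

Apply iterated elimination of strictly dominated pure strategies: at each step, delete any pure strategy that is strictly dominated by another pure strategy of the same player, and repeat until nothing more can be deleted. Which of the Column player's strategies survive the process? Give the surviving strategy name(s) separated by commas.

For the Row player, M strictly dominates T on the remaining columns (L: 7>6, C: 7>2, R: 9>2); eliminate T.
The Column player's strategy C is strictly dominated by L (M: 7>2, B: 10>7) and is removed.
For the Column player, L strictly dominates R on the remaining rows (M: 7>6, B: 10>3); eliminate R.
The Row player's strategy M is strictly dominated by B (L: 11>7) and is removed.
Among the remaining strategies, none is strictly dominated by another pure strategy of the same player, so the elimination stops.
Surviving strategies — the Row player: {B}; the Column player: {L}.

L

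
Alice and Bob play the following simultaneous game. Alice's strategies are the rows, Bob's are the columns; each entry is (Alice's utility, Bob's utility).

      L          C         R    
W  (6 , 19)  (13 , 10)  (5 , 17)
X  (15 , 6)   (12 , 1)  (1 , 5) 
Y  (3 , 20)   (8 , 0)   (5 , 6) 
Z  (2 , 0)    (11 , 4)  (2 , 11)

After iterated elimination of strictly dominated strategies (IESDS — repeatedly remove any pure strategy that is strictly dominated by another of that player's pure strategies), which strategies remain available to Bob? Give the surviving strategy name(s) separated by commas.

Alice's strategy Z is strictly dominated by W (L: 6>2, C: 13>11, R: 5>2) and is removed.
Column C is eliminated: L beats it against every remaining row (W: 19>10, X: 6>1, Y: 20>0).
Bob's strategy R is strictly dominated by L (W: 19>17, X: 6>5, Y: 20>6) and is removed.
Alice's strategy W is strictly dominated by X (L: 15>6) and is removed.
Row Y is eliminated: X beats it against every remaining column (L: 15>3).
Among the remaining strategies, none is strictly dominated by another pure strategy of the same player, so the elimination stops.
Surviving strategies — Alice: {X}; Bob: {L}.

L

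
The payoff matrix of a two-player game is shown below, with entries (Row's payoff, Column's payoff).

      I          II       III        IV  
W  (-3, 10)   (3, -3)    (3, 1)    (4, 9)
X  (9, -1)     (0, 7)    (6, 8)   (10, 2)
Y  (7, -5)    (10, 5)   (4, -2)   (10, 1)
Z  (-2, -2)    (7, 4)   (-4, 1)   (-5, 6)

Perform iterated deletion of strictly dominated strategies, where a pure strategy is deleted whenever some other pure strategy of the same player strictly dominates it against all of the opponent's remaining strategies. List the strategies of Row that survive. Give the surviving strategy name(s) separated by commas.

Row's strategy W is strictly dominated by Y (I: 7>-3, II: 10>3, III: 4>3, IV: 10>4) and is removed.
Row Z is eliminated: Y beats it against every remaining column (I: 7>-2, II: 10>7, III: 4>-4, IV: 10>-5).
Column I is eliminated: II beats it against every remaining row (X: 7>-1, Y: 5>-5).
For Column, II strictly dominates IV on the remaining rows (X: 7>2, Y: 5>1); eliminate IV.
Among the remaining strategies, none is strictly dominated by another pure strategy of the same player, so the elimination stops.
Surviving strategies — Row: {X, Y}; Column: {II, III}.

X, Y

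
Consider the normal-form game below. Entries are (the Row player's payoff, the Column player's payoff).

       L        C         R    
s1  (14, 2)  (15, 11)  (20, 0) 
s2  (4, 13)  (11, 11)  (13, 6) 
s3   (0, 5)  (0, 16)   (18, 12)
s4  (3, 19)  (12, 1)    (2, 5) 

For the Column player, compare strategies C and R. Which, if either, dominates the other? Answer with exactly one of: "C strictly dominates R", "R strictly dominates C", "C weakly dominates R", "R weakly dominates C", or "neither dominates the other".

neither dominates the other

C's payoffs vs R's, by the Row player's action — s1: 11>0, s2: 11>6, s3: 16>12, s4: 1<5.
C does better at s1, s2, s3 but worse at s4; neither strategy dominates the other.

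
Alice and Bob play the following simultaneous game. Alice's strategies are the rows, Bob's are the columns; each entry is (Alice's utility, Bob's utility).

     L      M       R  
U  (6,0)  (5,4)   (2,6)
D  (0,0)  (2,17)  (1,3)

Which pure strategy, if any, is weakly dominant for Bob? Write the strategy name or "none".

none

L fails to dominate M at U (0<4).
M fails to dominate R at U (4<6).
R fails to dominate M at D (3<17).
No single strategy dominates all the others.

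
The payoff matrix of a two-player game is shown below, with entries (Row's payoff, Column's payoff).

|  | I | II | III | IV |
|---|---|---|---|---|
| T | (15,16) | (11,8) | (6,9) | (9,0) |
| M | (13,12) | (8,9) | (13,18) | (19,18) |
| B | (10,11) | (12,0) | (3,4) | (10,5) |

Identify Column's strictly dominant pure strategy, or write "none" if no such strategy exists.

I fails to dominate III at M (12<18).
II fails to dominate I at T (8<16).
III fails to dominate I at T (9<16).
IV fails to dominate I at T (0<16).
No single strategy dominates all the others.

none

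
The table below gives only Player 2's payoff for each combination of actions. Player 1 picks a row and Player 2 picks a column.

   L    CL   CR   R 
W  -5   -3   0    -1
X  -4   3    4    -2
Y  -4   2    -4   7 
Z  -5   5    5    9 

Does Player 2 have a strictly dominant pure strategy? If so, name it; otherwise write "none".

none

L fails to dominate CL at W (-5<-3).
CL fails to dominate CR at W (-3<0).
CR fails to dominate L at Y (-4=-4).
R fails to dominate CL at X (-2<3).
No single strategy dominates all the others.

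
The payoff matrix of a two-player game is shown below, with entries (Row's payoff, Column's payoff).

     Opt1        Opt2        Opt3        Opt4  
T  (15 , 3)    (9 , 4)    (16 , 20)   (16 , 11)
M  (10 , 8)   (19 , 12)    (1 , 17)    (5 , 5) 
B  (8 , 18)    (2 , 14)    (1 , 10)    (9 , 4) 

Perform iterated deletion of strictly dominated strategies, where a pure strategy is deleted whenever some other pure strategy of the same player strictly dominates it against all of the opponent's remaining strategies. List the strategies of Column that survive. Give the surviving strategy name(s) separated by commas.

Row's strategy B is strictly dominated by T (Opt1: 15>8, Opt2: 9>2, Opt3: 16>1, Opt4: 16>9) and is removed.
Column Opt1 is eliminated: Opt2 beats it against every remaining row (T: 4>3, M: 12>8).
For Column, Opt3 strictly dominates Opt2 on the remaining rows (T: 20>4, M: 17>12); eliminate Opt2.
Row M is eliminated: T beats it against every remaining column (Opt3: 16>1, Opt4: 16>5).
Column Opt4 is eliminated: Opt3 beats it against every remaining row (T: 20>11).
Among the remaining strategies, none is strictly dominated by another pure strategy of the same player, so the elimination stops.
Surviving strategies — Row: {T}; Column: {Opt3}.

Opt3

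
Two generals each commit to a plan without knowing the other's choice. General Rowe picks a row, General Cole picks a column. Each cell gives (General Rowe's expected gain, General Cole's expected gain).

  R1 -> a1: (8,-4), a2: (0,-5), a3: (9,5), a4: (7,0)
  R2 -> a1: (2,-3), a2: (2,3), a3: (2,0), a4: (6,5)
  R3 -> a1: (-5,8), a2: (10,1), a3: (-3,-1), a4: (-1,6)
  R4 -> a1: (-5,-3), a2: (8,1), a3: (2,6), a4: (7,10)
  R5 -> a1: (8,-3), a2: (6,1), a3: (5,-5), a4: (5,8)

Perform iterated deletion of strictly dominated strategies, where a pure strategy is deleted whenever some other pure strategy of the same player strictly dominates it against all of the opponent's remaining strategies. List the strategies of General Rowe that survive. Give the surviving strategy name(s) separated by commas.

R1, R4

Column a2 is eliminated: a4 beats it against every remaining row (R1: 0>-5, R2: 5>3, R3: 6>1, R4: 10>1, R5: 8>1).
General Rowe's strategy R2 is strictly dominated by R1 (a1: 8>2, a3: 9>2, a4: 7>6) and is removed.
Row R3 is eliminated: R1 beats it against every remaining column (a1: 8>-5, a3: 9>-3, a4: 7>-1).
Column a1 is eliminated: a4 beats it against every remaining row (R1: 0>-4, R4: 10>-3, R5: 8>-3).
General Rowe's strategy R5 is strictly dominated by R1 (a3: 9>5, a4: 7>5) and is removed.
Among the remaining strategies, none is strictly dominated by another pure strategy of the same player, so the elimination stops.
Surviving strategies — General Rowe: {R1, R4}; General Cole: {a3, a4}.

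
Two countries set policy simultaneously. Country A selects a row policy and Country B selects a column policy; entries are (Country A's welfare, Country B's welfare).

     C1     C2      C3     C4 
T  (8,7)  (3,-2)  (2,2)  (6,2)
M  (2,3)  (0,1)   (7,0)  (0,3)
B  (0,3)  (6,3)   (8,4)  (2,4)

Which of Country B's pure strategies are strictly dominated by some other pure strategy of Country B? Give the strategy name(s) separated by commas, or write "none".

C2

C1: no other strategy beats it everywhere (C2 at T (7>-2); C3 at T (7>2); C4 at T (7>2)).
C4 strictly dominates C2 — T: 2>-2, M: 3>1, B: 4>3.
Nothing dominates C3: C1 at B (4>3); C2 at T (2>-2); C4 at T (2=2).
C4: no other strategy beats it everywhere (C1 at M (3=3); C2 at T (2>-2); C3 at T (2=2)).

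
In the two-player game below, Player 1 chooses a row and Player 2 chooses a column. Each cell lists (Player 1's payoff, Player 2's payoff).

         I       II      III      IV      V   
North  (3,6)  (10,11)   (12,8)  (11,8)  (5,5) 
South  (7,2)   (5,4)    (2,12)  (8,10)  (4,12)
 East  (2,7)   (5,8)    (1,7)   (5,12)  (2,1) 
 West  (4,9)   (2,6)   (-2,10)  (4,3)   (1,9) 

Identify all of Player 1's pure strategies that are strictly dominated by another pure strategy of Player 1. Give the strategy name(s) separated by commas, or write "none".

North is not dominated — it holds its own against South at II (10>5); East at I (3>2); West at II (10>2).
South: no other strategy beats it everywhere (North at I (7>3); East at I (7>2); West at I (7>4)).
East: dominated, since North does at least as well everywhere (I: 3>2, II: 10>5, III: 12>1, IV: 11>5, V: 5>2).
West: dominated, since South does at least as well everywhere (I: 7>4, II: 5>2, III: 2>-2, IV: 8>4, V: 4>1).

East, West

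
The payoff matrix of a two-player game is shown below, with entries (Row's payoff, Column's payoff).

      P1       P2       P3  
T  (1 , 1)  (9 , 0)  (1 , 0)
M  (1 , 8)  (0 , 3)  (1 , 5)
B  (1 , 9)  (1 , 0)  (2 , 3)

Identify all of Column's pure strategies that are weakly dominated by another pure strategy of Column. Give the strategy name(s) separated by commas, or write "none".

P2, P3

P1: no other strategy beats it everywhere (P2 at T (1>0); P3 at T (1>0)).
P1 weakly dominates P2 — T: 1>0, M: 8>3, B: 9>0.
P1 weakly dominates P3 — T: 1>0, M: 8>5, B: 9>3.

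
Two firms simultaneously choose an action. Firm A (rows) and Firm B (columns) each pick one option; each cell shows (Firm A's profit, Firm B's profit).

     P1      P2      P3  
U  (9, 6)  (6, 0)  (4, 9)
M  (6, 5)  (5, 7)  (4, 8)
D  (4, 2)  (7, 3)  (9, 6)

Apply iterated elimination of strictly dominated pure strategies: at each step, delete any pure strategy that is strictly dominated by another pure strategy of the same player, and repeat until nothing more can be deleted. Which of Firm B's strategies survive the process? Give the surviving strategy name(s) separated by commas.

For Firm B, P3 strictly dominates P1 on the remaining rows (U: 9>6, M: 8>5, D: 6>2); eliminate P1.
Firm A's strategy U is strictly dominated by D (P2: 7>6, P3: 9>4) and is removed.
Firm A's strategy M is strictly dominated by D (P2: 7>5, P3: 9>4) and is removed.
For Firm B, P3 strictly dominates P2 on the remaining rows (D: 6>3); eliminate P2.
Among the remaining strategies, none is strictly dominated by another pure strategy of the same player, so the elimination stops.
Surviving strategies — Firm A: {D}; Firm B: {P3}.

P3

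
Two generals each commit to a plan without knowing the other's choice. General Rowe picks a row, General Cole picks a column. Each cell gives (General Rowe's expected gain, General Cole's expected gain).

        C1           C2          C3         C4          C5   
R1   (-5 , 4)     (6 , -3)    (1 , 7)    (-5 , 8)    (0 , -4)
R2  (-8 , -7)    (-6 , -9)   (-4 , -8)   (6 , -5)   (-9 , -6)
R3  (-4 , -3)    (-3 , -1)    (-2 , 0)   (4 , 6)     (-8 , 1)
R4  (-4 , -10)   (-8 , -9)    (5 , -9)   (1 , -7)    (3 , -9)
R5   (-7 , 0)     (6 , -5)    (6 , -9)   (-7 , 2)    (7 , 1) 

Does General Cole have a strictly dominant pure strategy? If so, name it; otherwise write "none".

C4

C4 vs C1: R1: 8>4, R2: -5>-7, R3: 6>-3, R4: -7>-10, R5: 2>0.
C4 vs C2: R1: 8>-3, R2: -5>-9, R3: 6>-1, R4: -7>-9, R5: 2>-5.
C4 vs C3: R1: 8>7, R2: -5>-8, R3: 6>0, R4: -7>-9, R5: 2>-9.
C4 vs C5: R1: 8>-4, R2: -5>-6, R3: 6>1, R4: -7>-9, R5: 2>1.
C4 strictly beats every other strategy against every opponent action, so it is strictly dominant.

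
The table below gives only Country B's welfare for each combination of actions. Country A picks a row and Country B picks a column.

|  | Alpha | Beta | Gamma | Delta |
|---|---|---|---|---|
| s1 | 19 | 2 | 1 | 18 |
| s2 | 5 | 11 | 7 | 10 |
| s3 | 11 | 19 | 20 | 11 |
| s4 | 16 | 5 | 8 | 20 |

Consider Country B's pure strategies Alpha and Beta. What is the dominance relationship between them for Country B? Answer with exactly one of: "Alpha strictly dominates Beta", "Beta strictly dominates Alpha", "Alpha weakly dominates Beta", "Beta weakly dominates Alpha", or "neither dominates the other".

neither dominates the other

Compare Alpha to Beta across every action of Country A: s1: 19>2, s2: 5<11, s3: 11<19, s4: 16>5.
Alpha does better at s1, s4 but worse at s2, s3; neither strategy dominates the other.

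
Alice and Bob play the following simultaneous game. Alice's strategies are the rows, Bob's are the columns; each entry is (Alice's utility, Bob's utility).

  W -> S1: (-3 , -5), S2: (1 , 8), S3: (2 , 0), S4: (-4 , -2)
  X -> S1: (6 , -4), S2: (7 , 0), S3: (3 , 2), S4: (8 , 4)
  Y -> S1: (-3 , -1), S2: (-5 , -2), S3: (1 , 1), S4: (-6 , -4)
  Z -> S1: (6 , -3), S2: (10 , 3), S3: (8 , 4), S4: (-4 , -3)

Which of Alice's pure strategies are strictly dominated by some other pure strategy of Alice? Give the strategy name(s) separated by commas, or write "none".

W, Y

X strictly dominates W — S1: 6>-3, S2: 7>1, S3: 3>2, S4: 8>-4.
Nothing dominates X: W at S1 (6>-3); Y at S1 (6>-3); Z at S1 (6=6).
Y is strictly dominated by X (S1: 6>-3, S2: 7>-5, S3: 3>1, S4: 8>-6).
Z: no other strategy beats it everywhere (W at S1 (6>-3); X at S1 (6=6); Y at S1 (6>-3)).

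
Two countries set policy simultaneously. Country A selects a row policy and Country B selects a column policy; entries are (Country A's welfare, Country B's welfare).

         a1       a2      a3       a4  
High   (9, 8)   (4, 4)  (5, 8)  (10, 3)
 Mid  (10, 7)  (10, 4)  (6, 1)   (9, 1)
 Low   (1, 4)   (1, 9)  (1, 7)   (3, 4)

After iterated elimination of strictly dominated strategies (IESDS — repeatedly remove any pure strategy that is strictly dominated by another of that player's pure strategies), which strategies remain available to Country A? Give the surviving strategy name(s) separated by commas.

Row Low is eliminated: High beats it against every remaining column (a1: 9>1, a2: 4>1, a3: 5>1, a4: 10>3).
Country B's strategy a2 is strictly dominated by a1 (High: 8>4, Mid: 7>4) and is removed.
Country B's strategy a4 is strictly dominated by a1 (High: 8>3, Mid: 7>1) and is removed.
Country A's strategy High is strictly dominated by Mid (a1: 10>9, a3: 6>5) and is removed.
Column a3 is eliminated: a1 beats it against every remaining row (Mid: 7>1).
Among the remaining strategies, none is strictly dominated by another pure strategy of the same player, so the elimination stops.
Surviving strategies — Country A: {Mid}; Country B: {a1}.

Mid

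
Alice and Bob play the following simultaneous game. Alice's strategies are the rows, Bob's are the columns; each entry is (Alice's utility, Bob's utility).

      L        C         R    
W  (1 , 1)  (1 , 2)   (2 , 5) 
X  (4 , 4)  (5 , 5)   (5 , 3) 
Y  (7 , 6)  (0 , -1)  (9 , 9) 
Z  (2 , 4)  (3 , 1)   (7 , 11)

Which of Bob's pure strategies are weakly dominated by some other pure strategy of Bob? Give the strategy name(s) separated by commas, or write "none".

Nothing dominates L: C at Y (6>-1); R at X (4>3).
Nothing dominates C: L at W (2>1); R at X (5>3).
R: no other strategy beats it everywhere (L at W (5>1); C at W (5>2)).

none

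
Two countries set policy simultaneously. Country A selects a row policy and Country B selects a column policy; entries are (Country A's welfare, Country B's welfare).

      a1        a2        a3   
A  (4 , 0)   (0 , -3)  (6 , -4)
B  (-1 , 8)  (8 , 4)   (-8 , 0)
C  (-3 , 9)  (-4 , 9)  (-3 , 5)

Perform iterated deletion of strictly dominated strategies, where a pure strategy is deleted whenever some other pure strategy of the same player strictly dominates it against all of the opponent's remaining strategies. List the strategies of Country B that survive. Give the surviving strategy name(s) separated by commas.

For Country A, A strictly dominates C on the remaining columns (a1: 4>-3, a2: 0>-4, a3: 6>-3); eliminate C.
Country B's strategy a2 is strictly dominated by a1 (A: 0>-3, B: 8>4) and is removed.
Row B is eliminated: A beats it against every remaining column (a1: 4>-1, a3: 6>-8).
Column a3 is eliminated: a1 beats it against every remaining row (A: 0>-4).
Among the remaining strategies, none is strictly dominated by another pure strategy of the same player, so the elimination stops.
Surviving strategies — Country A: {A}; Country B: {a1}.

a1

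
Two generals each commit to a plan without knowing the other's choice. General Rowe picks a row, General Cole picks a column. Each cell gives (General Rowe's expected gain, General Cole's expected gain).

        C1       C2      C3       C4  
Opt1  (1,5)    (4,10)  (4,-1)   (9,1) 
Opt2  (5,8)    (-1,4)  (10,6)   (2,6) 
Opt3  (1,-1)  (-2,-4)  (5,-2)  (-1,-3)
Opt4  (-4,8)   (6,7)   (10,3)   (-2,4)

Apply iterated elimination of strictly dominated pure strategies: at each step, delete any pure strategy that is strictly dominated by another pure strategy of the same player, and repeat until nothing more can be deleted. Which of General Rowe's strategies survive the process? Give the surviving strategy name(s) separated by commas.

For General Rowe, Opt2 strictly dominates Opt3 on the remaining columns (C1: 5>1, C2: -1>-2, C3: 10>5, C4: 2>-1); eliminate Opt3.
Column C3 is eliminated: C1 beats it against every remaining row (Opt1: 5>-1, Opt2: 8>6, Opt4: 8>3).
Column C4 is eliminated: C1 beats it against every remaining row (Opt1: 5>1, Opt2: 8>6, Opt4: 8>4).
Among the remaining strategies, none is strictly dominated by another pure strategy of the same player, so the elimination stops.
Surviving strategies — General Rowe: {Opt1, Opt2, Opt4}; General Cole: {C1, C2}.

Opt1, Opt2, Opt4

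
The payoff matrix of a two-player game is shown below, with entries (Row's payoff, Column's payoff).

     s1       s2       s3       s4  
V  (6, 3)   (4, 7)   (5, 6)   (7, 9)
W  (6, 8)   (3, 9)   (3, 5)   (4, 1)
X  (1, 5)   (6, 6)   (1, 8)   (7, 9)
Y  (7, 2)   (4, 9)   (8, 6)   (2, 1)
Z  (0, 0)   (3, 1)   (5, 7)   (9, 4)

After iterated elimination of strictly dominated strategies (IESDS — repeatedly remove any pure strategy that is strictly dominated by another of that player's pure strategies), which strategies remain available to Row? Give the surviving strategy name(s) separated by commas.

For Column, s2 strictly dominates s1 on the remaining rows (V: 7>3, W: 9>8, X: 6>5, Y: 9>2, Z: 1>0); eliminate s1.
For Row, V strictly dominates W on the remaining columns (s2: 4>3, s3: 5>3, s4: 7>4); eliminate W.
Among the remaining strategies, none is strictly dominated by another pure strategy of the same player, so the elimination stops.
Surviving strategies — Row: {V, X, Y, Z}; Column: {s2, s3, s4}.

V, X, Y, Z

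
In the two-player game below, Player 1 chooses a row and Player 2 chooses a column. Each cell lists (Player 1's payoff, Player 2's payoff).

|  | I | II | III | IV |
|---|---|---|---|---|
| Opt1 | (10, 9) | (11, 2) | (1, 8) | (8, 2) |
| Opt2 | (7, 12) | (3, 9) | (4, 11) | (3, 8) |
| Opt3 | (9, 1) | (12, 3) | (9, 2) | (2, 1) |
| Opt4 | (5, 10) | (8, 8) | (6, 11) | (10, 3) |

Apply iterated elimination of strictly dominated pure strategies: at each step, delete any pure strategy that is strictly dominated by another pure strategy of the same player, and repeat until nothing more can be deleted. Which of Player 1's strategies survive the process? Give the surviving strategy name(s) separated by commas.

Opt1, Opt3

For Player 2, III strictly dominates IV on the remaining rows (Opt1: 8>2, Opt2: 11>8, Opt3: 2>1, Opt4: 11>3); eliminate IV.
Row Opt2 is eliminated: Opt3 beats it against every remaining column (I: 9>7, II: 12>3, III: 9>4).
For Player 1, Opt3 strictly dominates Opt4 on the remaining columns (I: 9>5, II: 12>8, III: 9>6); eliminate Opt4.
Among the remaining strategies, none is strictly dominated by another pure strategy of the same player, so the elimination stops.
Surviving strategies — Player 1: {Opt1, Opt3}; Player 2: {I, II, III}.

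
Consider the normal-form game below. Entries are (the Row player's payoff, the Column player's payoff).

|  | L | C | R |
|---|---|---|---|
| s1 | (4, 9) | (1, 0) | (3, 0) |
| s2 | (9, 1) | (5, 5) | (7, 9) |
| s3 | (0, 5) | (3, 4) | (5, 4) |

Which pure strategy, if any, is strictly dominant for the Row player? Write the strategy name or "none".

s2

s2 vs s1: L: 9>4, C: 5>1, R: 7>3.
s2 vs s3: L: 9>0, C: 5>3, R: 7>5.
s2 strictly beats every other strategy against every opponent action, so it is strictly dominant.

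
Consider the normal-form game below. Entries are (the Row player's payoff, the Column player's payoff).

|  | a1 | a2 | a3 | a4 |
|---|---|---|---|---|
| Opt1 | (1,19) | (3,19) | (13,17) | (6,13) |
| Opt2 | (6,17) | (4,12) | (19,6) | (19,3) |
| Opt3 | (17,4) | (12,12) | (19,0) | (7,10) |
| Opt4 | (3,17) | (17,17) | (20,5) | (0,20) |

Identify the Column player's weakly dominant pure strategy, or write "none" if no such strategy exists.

none

a1 fails to dominate a2 at Opt3 (4<12).
a2 fails to dominate a1 at Opt2 (12<17).
a3 fails to dominate a1 at Opt1 (17<19).
a4 fails to dominate a1 at Opt1 (13<19).
No single strategy dominates all the others.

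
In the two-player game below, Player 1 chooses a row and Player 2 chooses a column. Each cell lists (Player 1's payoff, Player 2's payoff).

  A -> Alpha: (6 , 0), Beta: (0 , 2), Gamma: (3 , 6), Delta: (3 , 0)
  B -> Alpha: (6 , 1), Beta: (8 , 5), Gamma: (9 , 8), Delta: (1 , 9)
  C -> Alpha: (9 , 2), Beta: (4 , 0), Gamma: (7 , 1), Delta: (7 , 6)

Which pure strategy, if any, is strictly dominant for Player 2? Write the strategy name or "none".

Alpha fails to dominate Beta at A (0<2).
Beta fails to dominate Alpha at C (0<2).
Gamma fails to dominate Alpha at C (1<2).
Delta fails to dominate Alpha at A (0=0).
No single strategy dominates all the others.

none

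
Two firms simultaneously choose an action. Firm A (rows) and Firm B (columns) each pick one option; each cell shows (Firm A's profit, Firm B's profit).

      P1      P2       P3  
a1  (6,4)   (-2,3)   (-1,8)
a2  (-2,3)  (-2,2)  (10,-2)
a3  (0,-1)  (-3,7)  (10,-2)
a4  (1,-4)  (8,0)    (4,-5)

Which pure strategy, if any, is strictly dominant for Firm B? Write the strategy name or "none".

P1 fails to dominate P2 at a3 (-1<7).
P2 fails to dominate P1 at a1 (3<4).
P3 fails to dominate P1 at a2 (-2<3).
No single strategy dominates all the others.

none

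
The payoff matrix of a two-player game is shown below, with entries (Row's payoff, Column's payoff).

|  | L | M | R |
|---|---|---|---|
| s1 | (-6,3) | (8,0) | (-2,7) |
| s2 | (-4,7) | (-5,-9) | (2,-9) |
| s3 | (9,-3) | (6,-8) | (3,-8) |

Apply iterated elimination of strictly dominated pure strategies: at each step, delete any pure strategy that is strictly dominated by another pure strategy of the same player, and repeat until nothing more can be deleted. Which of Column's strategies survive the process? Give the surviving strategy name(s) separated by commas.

L

Row s2 is eliminated: s3 beats it against every remaining column (L: 9>-4, M: 6>-5, R: 3>2).
Column M is eliminated: L beats it against every remaining row (s1: 3>0, s3: -3>-8).
For Row, s3 strictly dominates s1 on the remaining columns (L: 9>-6, R: 3>-2); eliminate s1.
Column's strategy R is strictly dominated by L (s3: -3>-8) and is removed.
Among the remaining strategies, none is strictly dominated by another pure strategy of the same player, so the elimination stops.
Surviving strategies — Row: {s3}; Column: {L}.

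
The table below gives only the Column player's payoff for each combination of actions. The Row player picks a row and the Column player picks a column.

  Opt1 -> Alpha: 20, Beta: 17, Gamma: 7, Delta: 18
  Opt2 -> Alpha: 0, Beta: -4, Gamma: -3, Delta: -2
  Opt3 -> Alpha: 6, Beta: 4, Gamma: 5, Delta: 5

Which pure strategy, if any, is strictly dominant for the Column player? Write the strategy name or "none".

Alpha vs Beta: Opt1: 20>17, Opt2: 0>-4, Opt3: 6>4.
Alpha vs Gamma: Opt1: 20>7, Opt2: 0>-3, Opt3: 6>5.
Alpha vs Delta: Opt1: 20>18, Opt2: 0>-2, Opt3: 6>5.
Alpha strictly beats every other strategy against every opponent action, so it is strictly dominant.

Alpha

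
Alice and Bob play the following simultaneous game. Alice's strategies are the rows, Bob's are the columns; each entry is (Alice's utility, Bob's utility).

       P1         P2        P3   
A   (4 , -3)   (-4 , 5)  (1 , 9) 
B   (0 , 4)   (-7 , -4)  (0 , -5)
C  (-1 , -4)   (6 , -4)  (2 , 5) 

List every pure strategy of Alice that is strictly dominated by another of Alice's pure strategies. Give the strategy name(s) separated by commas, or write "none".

B

Nothing dominates A: B at P1 (4>0); C at P1 (4>-1).
B: dominated, since A does at least as well everywhere (P1: 4>0, P2: -4>-7, P3: 1>0).
Nothing dominates C: A at P2 (6>-4); B at P2 (6>-7).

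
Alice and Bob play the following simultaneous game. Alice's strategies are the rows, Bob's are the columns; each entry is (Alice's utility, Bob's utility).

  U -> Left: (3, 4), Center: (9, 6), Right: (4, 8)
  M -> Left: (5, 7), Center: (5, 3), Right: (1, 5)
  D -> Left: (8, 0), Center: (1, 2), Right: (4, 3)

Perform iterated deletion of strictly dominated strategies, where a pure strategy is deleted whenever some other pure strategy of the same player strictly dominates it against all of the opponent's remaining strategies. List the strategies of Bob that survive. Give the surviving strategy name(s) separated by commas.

Right

Bob's strategy Center is strictly dominated by Right (U: 8>6, M: 5>3, D: 3>2) and is removed.
Row M is eliminated: D beats it against every remaining column (Left: 8>5, Right: 4>1).
Bob's strategy Left is strictly dominated by Right (U: 8>4, D: 3>0) and is removed.
Among the remaining strategies, none is strictly dominated by another pure strategy of the same player, so the elimination stops.
Surviving strategies — Alice: {U, D}; Bob: {Right}.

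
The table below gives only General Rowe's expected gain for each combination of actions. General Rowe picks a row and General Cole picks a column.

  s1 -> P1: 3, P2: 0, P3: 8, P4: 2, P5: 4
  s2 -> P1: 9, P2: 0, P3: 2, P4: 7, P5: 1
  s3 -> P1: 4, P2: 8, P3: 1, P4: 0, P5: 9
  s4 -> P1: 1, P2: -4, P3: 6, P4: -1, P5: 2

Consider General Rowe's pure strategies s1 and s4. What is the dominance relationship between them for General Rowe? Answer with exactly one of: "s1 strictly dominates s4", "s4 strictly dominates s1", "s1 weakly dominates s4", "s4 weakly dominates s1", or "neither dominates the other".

s1's payoffs vs s4's, by General Cole's action — P1: 3>1, P2: 0>-4, P3: 8>6, P4: 2>-1, P5: 4>2.
s1 gives a strictly higher payoff against each opponent action, so s1 strictly dominates s4.

s1 strictly dominates s4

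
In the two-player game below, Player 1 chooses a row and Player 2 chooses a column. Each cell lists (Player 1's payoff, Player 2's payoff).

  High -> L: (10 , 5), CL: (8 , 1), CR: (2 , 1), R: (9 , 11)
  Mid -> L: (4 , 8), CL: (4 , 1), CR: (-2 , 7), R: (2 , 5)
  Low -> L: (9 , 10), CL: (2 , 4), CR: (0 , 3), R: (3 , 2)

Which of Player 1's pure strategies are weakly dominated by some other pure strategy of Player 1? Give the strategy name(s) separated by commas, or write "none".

Mid, Low

High is not dominated — it holds its own against Mid at L (10>4); Low at L (10>9).
Mid is weakly dominated by High (L: 10>4, CL: 8>4, CR: 2>-2, R: 9>2).
Low: dominated, since High does at least as well everywhere (L: 10>9, CL: 8>2, CR: 2>0, R: 9>3).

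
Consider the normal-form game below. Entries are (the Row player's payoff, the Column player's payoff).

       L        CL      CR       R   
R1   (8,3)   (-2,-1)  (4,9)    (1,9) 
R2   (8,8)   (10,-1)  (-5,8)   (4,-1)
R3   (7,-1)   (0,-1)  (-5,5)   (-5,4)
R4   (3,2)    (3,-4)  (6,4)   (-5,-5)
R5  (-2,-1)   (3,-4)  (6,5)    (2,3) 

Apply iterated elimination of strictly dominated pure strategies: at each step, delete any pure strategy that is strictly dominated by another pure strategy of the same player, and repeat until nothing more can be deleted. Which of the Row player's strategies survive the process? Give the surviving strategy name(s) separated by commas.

The Column player's strategy CL is strictly dominated by CR (R1: 9>-1, R2: 8>-1, R3: 5>-1, R4: 4>-4, R5: 5>-4) and is removed.
Row R3 is eliminated: R1 beats it against every remaining column (L: 8>7, CR: 4>-5, R: 1>-5).
Among the remaining strategies, none is strictly dominated by another pure strategy of the same player, so the elimination stops.
Surviving strategies — the Row player: {R1, R2, R4, R5}; the Column player: {L, CR, R}.

R1, R2, R4, R5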